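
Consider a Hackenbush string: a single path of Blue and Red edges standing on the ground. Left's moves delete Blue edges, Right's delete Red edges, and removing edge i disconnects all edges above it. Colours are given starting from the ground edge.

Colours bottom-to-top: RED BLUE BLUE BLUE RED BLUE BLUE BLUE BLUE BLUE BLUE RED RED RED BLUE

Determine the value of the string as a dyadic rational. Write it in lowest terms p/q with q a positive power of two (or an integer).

Prefix values for RED BLUE BLUE BLUE RED BLUE BLUE BLUE BLUE BLUE BLUE RED RED RED BLUE via {L|R} + simplicity:
1 of 15 · R · max L −∞ · min R 0 — -1
2 of 15 · RB · max L -1 · min R 0 — -1/2
3 of 15 · RBB · max L -1/2 · min R 0 — -1/4
4 of 15 · RBBB · max L -1/4 · min R 0 — -1/8
5 of 15 · RBBBR · max L -1/4 · min R -1/8 — -3/16
6 of 15 · RBBBRB · max L -3/16 · min R -1/8 — -5/32
7 of 15 · RBBBRBB · max L -5/32 · min R -1/8 — -9/64
8 of 15 · RBBBRBBB · max L -9/64 · min R -1/8 — -17/128
9 of 15 · RBBBRBBBB · max L -17/128 · min R -1/8 — -33/256
10 of 15 · RBBBRBBBBB · max L -33/256 · min R -1/8 — -65/512
11 of 15 · RBBBRBBBBBB · max L -65/512 · min R -1/8 — -129/1024
12 of 15 · RBBBRBBBBBBR · max L -65/512 · min R -129/1024 — -259/2048
13 of 15 · RBBBRBBBBBBRR · max L -65/512 · min R -259/2048 — -519/4096
14 of 15 · RBBBRBBBBBBRRR · max L -65/512 · min R -519/4096 — -1039/8192
15 of 15 · RBBBRBBBBBBRRRB · max L -1039/8192 · min R -519/4096 — -2077/16384

-2077/16384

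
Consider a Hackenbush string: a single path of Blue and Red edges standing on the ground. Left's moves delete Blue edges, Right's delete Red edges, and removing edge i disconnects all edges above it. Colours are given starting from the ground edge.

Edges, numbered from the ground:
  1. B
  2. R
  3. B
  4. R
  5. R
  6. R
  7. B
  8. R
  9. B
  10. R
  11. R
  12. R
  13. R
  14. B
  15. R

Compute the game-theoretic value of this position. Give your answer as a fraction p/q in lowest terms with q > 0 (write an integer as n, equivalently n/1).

edge 1 of 15 (B): { 0 | (no moves) } — 1
edge 2 of 15 (R): { 0 | 1 } — 1/2
edge 3 of 15 (B): { 0; 1/2 | 1 } — 3/4
edge 4 of 15 (R): { 0; 1/2 | 3/4; 1 } — 5/8
edge 5 of 15 (R): { 0; 1/2 | 5/8; 3/4; 1 } — 9/16
edge 6 of 15 (R): { 0; 1/2 | 9/16; 5/8; 3/4; 1 } — 17/32
edge 7 of 15 (B): { 0; 1/2; 17/32 | 9/16; 5/8; 3/4; 1 } — 35/64
edge 8 of 15 (R): { 0; 1/2; 17/32 | 35/64; 9/16; 5/8; 3/4; 1 } — 69/128
edge 9 of 15 (B): { 0; 1/2; 17/32; 69/128 | 35/64; 9/16; 5/8; 3/4; 1 } — 139/256
edge 10 of 15 (R): { 0; 1/2; 17/32; 69/128 | 139/256; 35/64; 9/16; 5/8; 3/4; 1 } — 277/512
edge 11 of 15 (R): { 0; 1/2; 17/32; 69/128 | 277/512; 139/256; 35/64; 9/16; 5/8; 3/4; 1 } — 553/1024
edge 12 of 15 (R): { 0; 1/2; 17/32; 69/128 | 553/1024; 277/512; 139/256; 35/64; 9/16; 5/8; 3/4; 1 } — 1105/2048
edge 13 of 15 (R): { 0; 1/2; 17/32; 69/128 | 1105/2048; 553/1024; 277/512; 139/256; 35/64; 9/16; 5/8; 3/4; 1 } — 2209/4096
edge 14 of 15 (B): { 0; 1/2; 17/32; 69/128; 2209/4096 | 1105/2048; 553/1024; 277/512; 139/256; 35/64; 9/16; 5/8; 3/4; 1 } — 4419/8192
edge 15 of 15 (R): { 0; 1/2; 17/32; 69/128; 2209/4096 | 4419/8192; 1105/2048; 553/1024; 277/512; 139/256; 35/64; 9/16; 5/8; 3/4; 1 } — 8837/16384

8837/16384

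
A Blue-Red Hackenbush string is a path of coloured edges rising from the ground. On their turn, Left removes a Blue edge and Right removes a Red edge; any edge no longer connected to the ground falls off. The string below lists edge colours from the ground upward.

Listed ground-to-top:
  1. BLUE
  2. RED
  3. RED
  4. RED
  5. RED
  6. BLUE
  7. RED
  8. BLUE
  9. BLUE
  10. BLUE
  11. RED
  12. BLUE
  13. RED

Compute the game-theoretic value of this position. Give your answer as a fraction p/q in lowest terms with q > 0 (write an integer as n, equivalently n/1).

B: Left { 0 }, Right { · } so simplest 1
BR: Left { 0 }, Right { 1 } so simplest 1/2
BRR: Left { 0 }, Right { 1/2; 1 } so simplest 1/4
BRRR: Left { 0 }, Right { 1/4; 1/2; 1 } so simplest 1/8
BRRRR: Left { 0 }, Right { 1/8; 1/4; 1/2; 1 } so simplest 1/16
BRRRRB: Left { 0; 1/16 }, Right { 1/8; 1/4; 1/2; 1 } so simplest 3/32
BRRRRBR: Left { 0; 1/16 }, Right { 3/32; 1/8; 1/4; 1/2; 1 } so simplest 5/64
BRRRRBRB: Left { 0; 1/16; 5/64 }, Right { 3/32; 1/8; 1/4; 1/2; 1 } so simplest 11/128
BRRRRBRBB: Left { 0; 1/16; 5/64; 11/128 }, Right { 3/32; 1/8; 1/4; 1/2; 1 } so simplest 23/256
BRRRRBRBBB: Left { 0; 1/16; 5/64; 11/128; 23/256 }, Right { 3/32; 1/8; 1/4; 1/2; 1 } so simplest 47/512
BRRRRBRBBBR: Left { 0; 1/16; 5/64; 11/128; 23/256 }, Right { 47/512; 3/32; 1/8; 1/4; 1/2; 1 } so simplest 93/1024
BRRRRBRBBBRB: Left { 0; 1/16; 5/64; 11/128; 23/256; 93/1024 }, Right { 47/512; 3/32; 1/8; 1/4; 1/2; 1 } so simplest 187/2048
BRRRRBRBBBRBR: Left { 0; 1/16; 5/64; 11/128; 23/256; 93/1024 }, Right { 187/2048; 47/512; 3/32; 1/8; 1/4; 1/2; 1 } so simplest 373/4096

373/4096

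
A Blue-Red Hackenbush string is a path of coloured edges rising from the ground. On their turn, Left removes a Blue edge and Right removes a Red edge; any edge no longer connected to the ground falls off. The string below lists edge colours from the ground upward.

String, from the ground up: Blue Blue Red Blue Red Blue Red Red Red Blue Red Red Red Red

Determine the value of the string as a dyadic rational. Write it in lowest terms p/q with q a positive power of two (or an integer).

6689/4096

Prefix values for Blue Blue Red Blue Red Blue Red Red Red Blue Red Red Red Red via {L|R} + simplicity:
edge 1 of 14 (Blue): { 0 | ∅ } → 1
edge 2 of 14 (Blue): { 0 1 | ∅ } → 2
edge 3 of 14 (Red): { 0 1 | 2 } → 3/2
edge 4 of 14 (Blue): { 0 1 3/2 | 2 } → 7/4
edge 5 of 14 (Red): { 0 1 3/2 | 7/4 2 } → 13/8
edge 6 of 14 (Blue): { 0 1 3/2 13/8 | 7/4 2 } → 27/16
edge 7 of 14 (Red): { 0 1 3/2 13/8 | 27/16 7/4 2 } → 53/32
edge 8 of 14 (Red): { 0 1 3/2 13/8 | 53/32 27/16 7/4 2 } → 105/64
edge 9 of 14 (Red): { 0 1 3/2 13/8 | 105/64 53/32 27/16 7/4 2 } → 209/128
edge 10 of 14 (Blue): { 0 1 3/2 13/8 209/128 | 105/64 53/32 27/16 7/4 2 } → 419/256
edge 11 of 14 (Red): { 0 1 3/2 13/8 209/128 | 419/256 105/64 53/32 27/16 7/4 2 } → 837/512
edge 12 of 14 (Red): { 0 1 3/2 13/8 209/128 | 837/512 419/256 105/64 53/32 27/16 7/4 2 } → 1673/1024
edge 13 of 14 (Red): { 0 1 3/2 13/8 209/128 | 1673/1024 837/512 419/256 105/64 53/32 27/16 7/4 2 } → 3345/2048
edge 14 of 14 (Red): { 0 1 3/2 13/8 209/128 | 3345/2048 1673/1024 837/512 419/256 105/64 53/32 27/16 7/4 2 } → 6689/4096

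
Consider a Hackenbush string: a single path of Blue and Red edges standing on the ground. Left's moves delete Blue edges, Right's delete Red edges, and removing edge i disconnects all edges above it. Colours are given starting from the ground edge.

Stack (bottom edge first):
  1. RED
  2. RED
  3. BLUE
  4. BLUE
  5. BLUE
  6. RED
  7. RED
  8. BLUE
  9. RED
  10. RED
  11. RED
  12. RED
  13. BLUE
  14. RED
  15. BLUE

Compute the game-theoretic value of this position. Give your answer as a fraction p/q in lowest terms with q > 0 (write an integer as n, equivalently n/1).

-9973/8192

edge 1 of 15 (RED): { · | 0 } → -1
edge 2 of 15 (RED): { · | -1, 0 } → -2
edge 3 of 15 (BLUE): { -2 | -1, 0 } → -3/2
edge 4 of 15 (BLUE): { -2, -3/2 | -1, 0 } → -5/4
edge 5 of 15 (BLUE): { -2, -3/2, -5/4 | -1, 0 } → -9/8
edge 6 of 15 (RED): { -2, -3/2, -5/4 | -9/8, -1, 0 } → -19/16
edge 7 of 15 (RED): { -2, -3/2, -5/4 | -19/16, -9/8, -1, 0 } → -39/32
edge 8 of 15 (BLUE): { -2, -3/2, -5/4, -39/32 | -19/16, -9/8, -1, 0 } → -77/64
edge 9 of 15 (RED): { -2, -3/2, -5/4, -39/32 | -77/64, -19/16, -9/8, -1, 0 } → -155/128
edge 10 of 15 (RED): { -2, -3/2, -5/4, -39/32 | -155/128, -77/64, -19/16, -9/8, -1, 0 } → -311/256
edge 11 of 15 (RED): { -2, -3/2, -5/4, -39/32 | -311/256, -155/128, -77/64, -19/16, -9/8, -1, 0 } → -623/512
edge 12 of 15 (RED): { -2, -3/2, -5/4, -39/32 | -623/512, -311/256, -155/128, -77/64, -19/16, -9/8, -1, 0 } → -1247/1024
edge 13 of 15 (BLUE): { -2, -3/2, -5/4, -39/32, -1247/1024 | -623/512, -311/256, -155/128, -77/64, -19/16, -9/8, -1, 0 } → -2493/2048
edge 14 of 15 (RED): { -2, -3/2, -5/4, -39/32, -1247/1024 | -2493/2048, -623/512, -311/256, -155/128, -77/64, -19/16, -9/8, -1, 0 } → -4987/4096
edge 15 of 15 (BLUE): { -2, -3/2, -5/4, -39/32, -1247/1024, -4987/4096 | -2493/2048, -623/512, -311/256, -155/128, -77/64, -19/16, -9/8, -1, 0 } → -9973/8192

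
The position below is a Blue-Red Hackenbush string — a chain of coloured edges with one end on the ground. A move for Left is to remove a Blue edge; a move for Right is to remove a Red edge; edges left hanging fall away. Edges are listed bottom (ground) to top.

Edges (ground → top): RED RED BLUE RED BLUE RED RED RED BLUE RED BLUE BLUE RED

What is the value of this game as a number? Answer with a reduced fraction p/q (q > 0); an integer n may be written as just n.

1 of 13 · R · max L −∞ · min R 0 = -1
2 of 13 · RR · max L −∞ · min R -1 = -2
3 of 13 · RRB · max L -2 · min R -1 = -3/2
4 of 13 · RRBR · max L -2 · min R -3/2 = -7/4
5 of 13 · RRBRB · max L -7/4 · min R -3/2 = -13/8
6 of 13 · RRBRBR · max L -7/4 · min R -13/8 = -27/16
7 of 13 · RRBRBRR · max L -7/4 · min R -27/16 = -55/32
8 of 13 · RRBRBRRR · max L -7/4 · min R -55/32 = -111/64
9 of 13 · RRBRBRRRB · max L -111/64 · min R -55/32 = -221/128
10 of 13 · RRBRBRRRBR · max L -111/64 · min R -221/128 = -443/256
11 of 13 · RRBRBRRRBRB · max L -443/256 · min R -221/128 = -885/512
12 of 13 · RRBRBRRRBRBB · max L -885/512 · min R -221/128 = -1769/1024
13 of 13 · RRBRBRRRBRBBR · max L -885/512 · min R -1769/1024 = -3539/2048

-3539/2048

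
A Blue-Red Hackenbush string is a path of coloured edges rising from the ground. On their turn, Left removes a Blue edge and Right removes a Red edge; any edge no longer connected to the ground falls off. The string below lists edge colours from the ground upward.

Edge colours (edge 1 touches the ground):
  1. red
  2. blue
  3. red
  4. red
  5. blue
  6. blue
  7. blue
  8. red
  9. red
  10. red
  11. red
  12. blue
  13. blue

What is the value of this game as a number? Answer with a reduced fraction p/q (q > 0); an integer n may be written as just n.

g_1 [r]  L=[none]  R=[0]  => -1
g_2 [rb]  L=[-1]  R=[0]  => -1/2
g_3 [rbr]  L=[-1]  R=[-1/2, 0]  => -3/4
g_4 [rbrr]  L=[-1]  R=[-3/4, -1/2, 0]  => -7/8
g_5 [rbrrb]  L=[-1, -7/8]  R=[-3/4, -1/2, 0]  => -13/16
g_6 [rbrrbb]  L=[-1, -7/8, -13/16]  R=[-3/4, -1/2, 0]  => -25/32
g_7 [rbrrbbb]  L=[-1, -7/8, -13/16, -25/32]  R=[-3/4, -1/2, 0]  => -49/64
g_8 [rbrrbbbr]  L=[-1, -7/8, -13/16, -25/32]  R=[-49/64, -3/4, -1/2, 0]  => -99/128
g_9 [rbrrbbbrr]  L=[-1, -7/8, -13/16, -25/32]  R=[-99/128, -49/64, -3/4, -1/2, 0]  => -199/256
g_10 [rbrrbbbrrr]  L=[-1, -7/8, -13/16, -25/32]  R=[-199/256, -99/128, -49/64, -3/4, -1/2, 0]  => -399/512
g_11 [rbrrbbbrrrr]  L=[-1, -7/8, -13/16, -25/32]  R=[-399/512, -199/256, -99/128, -49/64, -3/4, -1/2, 0]  => -799/1024
g_12 [rbrrbbbrrrrb]  L=[-1, -7/8, -13/16, -25/32, -799/1024]  R=[-399/512, -199/256, -99/128, -49/64, -3/4, -1/2, 0]  => -1597/2048
g_13 [rbrrbbbrrrrbb]  L=[-1, -7/8, -13/16, -25/32, -799/1024, -1597/2048]  R=[-399/512, -199/256, -99/128, -49/64, -3/4, -1/2, 0]  => -3193/4096

-3193/4096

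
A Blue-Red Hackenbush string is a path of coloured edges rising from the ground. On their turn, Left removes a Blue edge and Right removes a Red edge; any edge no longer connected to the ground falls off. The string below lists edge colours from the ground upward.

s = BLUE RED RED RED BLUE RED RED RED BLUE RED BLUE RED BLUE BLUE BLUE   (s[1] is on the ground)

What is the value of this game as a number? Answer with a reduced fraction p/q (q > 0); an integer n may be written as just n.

2223/16384

1 of 15 · B · max L 0 · min R +∞ -> 1
2 of 15 · BR · max L 0 · min R 1 -> 1/2
3 of 15 · BRR · max L 0 · min R 1/2 -> 1/4
4 of 15 · BRRR · max L 0 · min R 1/4 -> 1/8
5 of 15 · BRRRB · max L 1/8 · min R 1/4 -> 3/16
6 of 15 · BRRRBR · max L 1/8 · min R 3/16 -> 5/32
7 of 15 · BRRRBRR · max L 1/8 · min R 5/32 -> 9/64
8 of 15 · BRRRBRRR · max L 1/8 · min R 9/64 -> 17/128
9 of 15 · BRRRBRRRB · max L 17/128 · min R 9/64 -> 35/256
10 of 15 · BRRRBRRRBR · max L 17/128 · min R 35/256 -> 69/512
11 of 15 · BRRRBRRRBRB · max L 69/512 · min R 35/256 -> 139/1024
12 of 15 · BRRRBRRRBRBR · max L 69/512 · min R 139/1024 -> 277/2048
13 of 15 · BRRRBRRRBRBRB · max L 277/2048 · min R 139/1024 -> 555/4096
14 of 15 · BRRRBRRRBRBRBB · max L 555/4096 · min R 139/1024 -> 1111/8192
15 of 15 · BRRRBRRRBRBRBBB · max L 1111/8192 · min R 139/1024 -> 2223/16384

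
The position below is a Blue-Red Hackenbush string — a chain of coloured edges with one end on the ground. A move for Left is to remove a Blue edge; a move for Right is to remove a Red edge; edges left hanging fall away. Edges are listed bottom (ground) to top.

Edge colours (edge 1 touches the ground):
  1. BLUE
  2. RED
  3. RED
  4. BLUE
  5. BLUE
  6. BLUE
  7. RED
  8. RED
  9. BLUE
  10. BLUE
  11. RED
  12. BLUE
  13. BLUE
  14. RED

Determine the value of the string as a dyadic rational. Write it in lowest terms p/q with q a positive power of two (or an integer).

g_1 [B]  L=[0]  R=[(no moves)]  so 1
g_2 [BR]  L=[0]  R=[1]  so 1/2
g_3 [BRR]  L=[0]  R=[1/2,1]  so 1/4
g_4 [BRRB]  L=[0,1/4]  R=[1/2,1]  so 3/8
g_5 [BRRBB]  L=[0,1/4,3/8]  R=[1/2,1]  so 7/16
g_6 [BRRBBB]  L=[0,1/4,3/8,7/16]  R=[1/2,1]  so 15/32
g_7 [BRRBBBR]  L=[0,1/4,3/8,7/16]  R=[15/32,1/2,1]  so 29/64
g_8 [BRRBBBRR]  L=[0,1/4,3/8,7/16]  R=[29/64,15/32,1/2,1]  so 57/128
g_9 [BRRBBBRRB]  L=[0,1/4,3/8,7/16,57/128]  R=[29/64,15/32,1/2,1]  so 115/256
g_10 [BRRBBBRRBB]  L=[0,1/4,3/8,7/16,57/128,115/256]  R=[29/64,15/32,1/2,1]  so 231/512
g_11 [BRRBBBRRBBR]  L=[0,1/4,3/8,7/16,57/128,115/256]  R=[231/512,29/64,15/32,1/2,1]  so 461/1024
g_12 [BRRBBBRRBBRB]  L=[0,1/4,3/8,7/16,57/128,115/256,461/1024]  R=[231/512,29/64,15/32,1/2,1]  so 923/2048
g_13 [BRRBBBRRBBRBB]  L=[0,1/4,3/8,7/16,57/128,115/256,461/1024,923/2048]  R=[231/512,29/64,15/32,1/2,1]  so 1847/4096
g_14 [BRRBBBRRBBRBBR]  L=[0,1/4,3/8,7/16,57/128,115/256,461/1024,923/2048]  R=[1847/4096,231/512,29/64,15/32,1/2,1]  so 3693/8192

3693/8192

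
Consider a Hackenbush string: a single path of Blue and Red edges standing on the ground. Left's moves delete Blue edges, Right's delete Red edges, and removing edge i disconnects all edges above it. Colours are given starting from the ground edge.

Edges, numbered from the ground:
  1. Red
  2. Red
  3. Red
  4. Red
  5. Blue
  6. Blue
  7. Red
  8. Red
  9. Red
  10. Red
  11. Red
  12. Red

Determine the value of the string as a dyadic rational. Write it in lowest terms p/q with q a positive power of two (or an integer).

-895/256

Recurse on prefixes of the 12-edge string Red Red Red Red Blue Blue Red Red Red Red Red Red:
R: Left { — }, Right { 0 } so simplest -1
RR: Left { — }, Right { -1; 0 } so simplest -2
RRR: Left { — }, Right { -2; -1; 0 } so simplest -3
RRRR: Left { — }, Right { -3; -2; -1; 0 } so simplest -4
RRRRB: Left { -4 }, Right { -3; -2; -1; 0 } so simplest -7/2
RRRRBB: Left { -4; -7/2 }, Right { -3; -2; -1; 0 } so simplest -13/4
RRRRBBR: Left { -4; -7/2 }, Right { -13/4; -3; -2; -1; 0 } so simplest -27/8
RRRRBBRR: Left { -4; -7/2 }, Right { -27/8; -13/4; -3; -2; -1; 0 } so simplest -55/16
RRRRBBRRR: Left { -4; -7/2 }, Right { -55/16; -27/8; -13/4; -3; -2; -1; 0 } so simplest -111/32
RRRRBBRRRR: Left { -4; -7/2 }, Right { -111/32; -55/16; -27/8; -13/4; -3; -2; -1; 0 } so simplest -223/64
RRRRBBRRRRR: Left { -4; -7/2 }, Right { -223/64; -111/32; -55/16; -27/8; -13/4; -3; -2; -1; 0 } so simplest -447/128
RRRRBBRRRRRR: Left { -4; -7/2 }, Right { -447/128; -223/64; -111/32; -55/16; -27/8; -13/4; -3; -2; -1; 0 } so simplest -895/256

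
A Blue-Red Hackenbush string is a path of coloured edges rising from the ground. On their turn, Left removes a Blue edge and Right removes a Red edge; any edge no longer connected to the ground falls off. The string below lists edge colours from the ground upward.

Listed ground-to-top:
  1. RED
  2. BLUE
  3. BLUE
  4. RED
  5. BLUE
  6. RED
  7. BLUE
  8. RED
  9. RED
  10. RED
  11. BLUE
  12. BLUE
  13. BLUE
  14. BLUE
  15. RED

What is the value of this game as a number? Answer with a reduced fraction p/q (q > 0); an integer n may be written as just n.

edge 1 of 15 (RED): { · | 0 } → -1
edge 2 of 15 (BLUE): { -1 | 0 } → -1/2
edge 3 of 15 (BLUE): { -1, -1/2 | 0 } → -1/4
edge 4 of 15 (RED): { -1, -1/2 | -1/4, 0 } → -3/8
edge 5 of 15 (BLUE): { -1, -1/2, -3/8 | -1/4, 0 } → -5/16
edge 6 of 15 (RED): { -1, -1/2, -3/8 | -5/16, -1/4, 0 } → -11/32
edge 7 of 15 (BLUE): { -1, -1/2, -3/8, -11/32 | -5/16, -1/4, 0 } → -21/64
edge 8 of 15 (RED): { -1, -1/2, -3/8, -11/32 | -21/64, -5/16, -1/4, 0 } → -43/128
edge 9 of 15 (RED): { -1, -1/2, -3/8, -11/32 | -43/128, -21/64, -5/16, -1/4, 0 } → -87/256
edge 10 of 15 (RED): { -1, -1/2, -3/8, -11/32 | -87/256, -43/128, -21/64, -5/16, -1/4, 0 } → -175/512
edge 11 of 15 (BLUE): { -1, -1/2, -3/8, -11/32, -175/512 | -87/256, -43/128, -21/64, -5/16, -1/4, 0 } → -349/1024
edge 12 of 15 (BLUE): { -1, -1/2, -3/8, -11/32, -175/512, -349/1024 | -87/256, -43/128, -21/64, -5/16, -1/4, 0 } → -697/2048
edge 13 of 15 (BLUE): { -1, -1/2, -3/8, -11/32, -175/512, -349/1024, -697/2048 | -87/256, -43/128, -21/64, -5/16, -1/4, 0 } → -1393/4096
edge 14 of 15 (BLUE): { -1, -1/2, -3/8, -11/32, -175/512, -349/1024, -697/2048, -1393/4096 | -87/256, -43/128, -21/64, -5/16, -1/4, 0 } → -2785/8192
edge 15 of 15 (RED): { -1, -1/2, -3/8, -11/32, -175/512, -349/1024, -697/2048, -1393/4096 | -2785/8192, -87/256, -43/128, -21/64, -5/16, -1/4, 0 } → -5571/16384

-5571/16384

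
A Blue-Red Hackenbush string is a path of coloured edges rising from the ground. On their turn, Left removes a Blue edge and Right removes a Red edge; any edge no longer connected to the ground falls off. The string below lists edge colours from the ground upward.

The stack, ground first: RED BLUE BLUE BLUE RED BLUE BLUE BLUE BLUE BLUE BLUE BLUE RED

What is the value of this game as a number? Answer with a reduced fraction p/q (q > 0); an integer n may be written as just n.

-515/4096

value_1 [R]  L=[—]  R=[0]  gives -1
value_2 [RB]  L=[-1]  R=[0]  gives -1/2
value_3 [RBB]  L=[-1; -1/2]  R=[0]  gives -1/4
value_4 [RBBB]  L=[-1; -1/2; -1/4]  R=[0]  gives -1/8
value_5 [RBBBR]  L=[-1; -1/2; -1/4]  R=[-1/8; 0]  gives -3/16
value_6 [RBBBRB]  L=[-1; -1/2; -1/4; -3/16]  R=[-1/8; 0]  gives -5/32
value_7 [RBBBRBB]  L=[-1; -1/2; -1/4; -3/16; -5/32]  R=[-1/8; 0]  gives -9/64
value_8 [RBBBRBBB]  L=[-1; -1/2; -1/4; -3/16; -5/32; -9/64]  R=[-1/8; 0]  gives -17/128
value_9 [RBBBRBBBB]  L=[-1; -1/2; -1/4; -3/16; -5/32; -9/64; -17/128]  R=[-1/8; 0]  gives -33/256
value_10 [RBBBRBBBBB]  L=[-1; -1/2; -1/4; -3/16; -5/32; -9/64; -17/128; -33/256]  R=[-1/8; 0]  gives -65/512
value_11 [RBBBRBBBBBB]  L=[-1; -1/2; -1/4; -3/16; -5/32; -9/64; -17/128; -33/256; -65/512]  R=[-1/8; 0]  gives -129/1024
value_12 [RBBBRBBBBBBB]  L=[-1; -1/2; -1/4; -3/16; -5/32; -9/64; -17/128; -33/256; -65/512; -129/1024]  R=[-1/8; 0]  gives -257/2048
value_13 [RBBBRBBBBBBBR]  L=[-1; -1/2; -1/4; -3/16; -5/32; -9/64; -17/128; -33/256; -65/512; -129/1024]  R=[-257/2048; -1/8; 0]  gives -515/4096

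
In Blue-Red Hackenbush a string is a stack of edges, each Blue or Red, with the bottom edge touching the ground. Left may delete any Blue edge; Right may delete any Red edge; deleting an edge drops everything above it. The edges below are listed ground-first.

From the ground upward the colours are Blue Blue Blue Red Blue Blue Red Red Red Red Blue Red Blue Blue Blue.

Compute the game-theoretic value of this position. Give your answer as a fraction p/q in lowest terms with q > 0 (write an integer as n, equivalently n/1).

step 1: add Blue to get B; options L={ 0 } R={ (no moves) } — 1
step 2: add Blue to get BB; options L={ 0 1 } R={ (no moves) } — 2
step 3: add Blue to get BBB; options L={ 0 1 2 } R={ (no moves) } — 3
step 4: add Red to get BBBR; options L={ 0 1 2 } R={ 3 } — 5/2
step 5: add Blue to get BBBRB; options L={ 0 1 2 5/2 } R={ 3 } — 11/4
step 6: add Blue to get BBBRBB; options L={ 0 1 2 5/2 11/4 } R={ 3 } — 23/8
step 7: add Red to get BBBRBBR; options L={ 0 1 2 5/2 11/4 } R={ 23/8 3 } — 45/16
step 8: add Red to get BBBRBBRR; options L={ 0 1 2 5/2 11/4 } R={ 45/16 23/8 3 } — 89/32
step 9: add Red to get BBBRBBRRR; options L={ 0 1 2 5/2 11/4 } R={ 89/32 45/16 23/8 3 } — 177/64
step 10: add Red to get BBBRBBRRRR; options L={ 0 1 2 5/2 11/4 } R={ 177/64 89/32 45/16 23/8 3 } — 353/128
step 11: add Blue to get BBBRBBRRRRB; options L={ 0 1 2 5/2 11/4 353/128 } R={ 177/64 89/32 45/16 23/8 3 } — 707/256
step 12: add Red to get BBBRBBRRRRBR; options L={ 0 1 2 5/2 11/4 353/128 } R={ 707/256 177/64 89/32 45/16 23/8 3 } — 1413/512
step 13: add Blue to get BBBRBBRRRRBRB; options L={ 0 1 2 5/2 11/4 353/128 1413/512 } R={ 707/256 177/64 89/32 45/16 23/8 3 } — 2827/1024
step 14: add Blue to get BBBRBBRRRRBRBB; options L={ 0 1 2 5/2 11/4 353/128 1413/512 2827/1024 } R={ 707/256 177/64 89/32 45/16 23/8 3 } — 5655/2048
step 15: add Blue to get BBBRBBRRRRBRBBB; options L={ 0 1 2 5/2 11/4 353/128 1413/512 2827/1024 5655/2048 } R={ 707/256 177/64 89/32 45/16 23/8 3 } — 11311/4096

11311/4096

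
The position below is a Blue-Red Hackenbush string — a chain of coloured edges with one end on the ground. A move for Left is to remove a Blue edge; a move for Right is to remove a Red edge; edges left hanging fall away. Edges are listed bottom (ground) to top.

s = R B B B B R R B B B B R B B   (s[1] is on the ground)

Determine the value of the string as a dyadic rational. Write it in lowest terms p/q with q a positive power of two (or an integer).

-777/8192

1 of 14 · R · max L −∞ · min R 0 -> -1
2 of 14 · RB · max L -1 · min R 0 -> -1/2
3 of 14 · RBB · max L -1/2 · min R 0 -> -1/4
4 of 14 · RBBB · max L -1/4 · min R 0 -> -1/8
5 of 14 · RBBBB · max L -1/8 · min R 0 -> -1/16
6 of 14 · RBBBBR · max L -1/8 · min R -1/16 -> -3/32
7 of 14 · RBBBBRR · max L -1/8 · min R -3/32 -> -7/64
8 of 14 · RBBBBRRB · max L -7/64 · min R -3/32 -> -13/128
9 of 14 · RBBBBRRBB · max L -13/128 · min R -3/32 -> -25/256
10 of 14 · RBBBBRRBBB · max L -25/256 · min R -3/32 -> -49/512
11 of 14 · RBBBBRRBBBB · max L -49/512 · min R -3/32 -> -97/1024
12 of 14 · RBBBBRRBBBBR · max L -49/512 · min R -97/1024 -> -195/2048
13 of 14 · RBBBBRRBBBBRB · max L -195/2048 · min R -97/1024 -> -389/4096
14 of 14 · RBBBBRRBBBBRBB · max L -389/4096 · min R -97/1024 -> -777/8192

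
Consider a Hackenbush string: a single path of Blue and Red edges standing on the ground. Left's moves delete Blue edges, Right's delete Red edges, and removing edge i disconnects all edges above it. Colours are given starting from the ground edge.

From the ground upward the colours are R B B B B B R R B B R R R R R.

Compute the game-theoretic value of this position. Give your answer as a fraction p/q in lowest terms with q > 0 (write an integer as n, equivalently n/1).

-831/16384

edge 1 of 15 (R): { — | 0 } = -1
edge 2 of 15 (B): { -1 | 0 } = -1/2
edge 3 of 15 (B): { -1; -1/2 | 0 } = -1/4
edge 4 of 15 (B): { -1; -1/2; -1/4 | 0 } = -1/8
edge 5 of 15 (B): { -1; -1/2; -1/4; -1/8 | 0 } = -1/16
edge 6 of 15 (B): { -1; -1/2; -1/4; -1/8; -1/16 | 0 } = -1/32
edge 7 of 15 (R): { -1; -1/2; -1/4; -1/8; -1/16 | -1/32; 0 } = -3/64
edge 8 of 15 (R): { -1; -1/2; -1/4; -1/8; -1/16 | -3/64; -1/32; 0 } = -7/128
edge 9 of 15 (B): { -1; -1/2; -1/4; -1/8; -1/16; -7/128 | -3/64; -1/32; 0 } = -13/256
edge 10 of 15 (B): { -1; -1/2; -1/4; -1/8; -1/16; -7/128; -13/256 | -3/64; -1/32; 0 } = -25/512
edge 11 of 15 (R): { -1; -1/2; -1/4; -1/8; -1/16; -7/128; -13/256 | -25/512; -3/64; -1/32; 0 } = -51/1024
edge 12 of 15 (R): { -1; -1/2; -1/4; -1/8; -1/16; -7/128; -13/256 | -51/1024; -25/512; -3/64; -1/32; 0 } = -103/2048
edge 13 of 15 (R): { -1; -1/2; -1/4; -1/8; -1/16; -7/128; -13/256 | -103/2048; -51/1024; -25/512; -3/64; -1/32; 0 } = -207/4096
edge 14 of 15 (R): { -1; -1/2; -1/4; -1/8; -1/16; -7/128; -13/256 | -207/4096; -103/2048; -51/1024; -25/512; -3/64; -1/32; 0 } = -415/8192
edge 15 of 15 (R): { -1; -1/2; -1/4; -1/8; -1/16; -7/128; -13/256 | -415/8192; -207/4096; -103/2048; -51/1024; -25/512; -3/64; -1/32; 0 } = -831/16384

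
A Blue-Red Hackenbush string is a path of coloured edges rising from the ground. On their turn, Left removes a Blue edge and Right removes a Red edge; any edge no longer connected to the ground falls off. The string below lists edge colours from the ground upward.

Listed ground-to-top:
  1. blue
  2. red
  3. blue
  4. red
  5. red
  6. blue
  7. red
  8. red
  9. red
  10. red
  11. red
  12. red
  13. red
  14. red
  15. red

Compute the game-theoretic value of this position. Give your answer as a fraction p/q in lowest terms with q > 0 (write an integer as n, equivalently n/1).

Recurse on prefixes of the 15-edge string blue red blue red red blue red red red red red red red red red:
b: Left { 0 }, Right { none } → simplest 1
br: Left { 0 }, Right { 1 } → simplest 1/2
brb: Left { 0, 1/2 }, Right { 1 } → simplest 3/4
brbr: Left { 0, 1/2 }, Right { 3/4, 1 } → simplest 5/8
brbrr: Left { 0, 1/2 }, Right { 5/8, 3/4, 1 } → simplest 9/16
brbrrb: Left { 0, 1/2, 9/16 }, Right { 5/8, 3/4, 1 } → simplest 19/32
brbrrbr: Left { 0, 1/2, 9/16 }, Right { 19/32, 5/8, 3/4, 1 } → simplest 37/64
brbrrbrr: Left { 0, 1/2, 9/16 }, Right { 37/64, 19/32, 5/8, 3/4, 1 } → simplest 73/128
brbrrbrrr: Left { 0, 1/2, 9/16 }, Right { 73/128, 37/64, 19/32, 5/8, 3/4, 1 } → simplest 145/256
brbrrbrrrr: Left { 0, 1/2, 9/16 }, Right { 145/256, 73/128, 37/64, 19/32, 5/8, 3/4, 1 } → simplest 289/512
brbrrbrrrrr: Left { 0, 1/2, 9/16 }, Right { 289/512, 145/256, 73/128, 37/64, 19/32, 5/8, 3/4, 1 } → simplest 577/1024
brbrrbrrrrrr: Left { 0, 1/2, 9/16 }, Right { 577/1024, 289/512, 145/256, 73/128, 37/64, 19/32, 5/8, 3/4, 1 } → simplest 1153/2048
brbrrbrrrrrrr: Left { 0, 1/2, 9/16 }, Right { 1153/2048, 577/1024, 289/512, 145/256, 73/128, 37/64, 19/32, 5/8, 3/4, 1 } → simplest 2305/4096
brbrrbrrrrrrrr: Left { 0, 1/2, 9/16 }, Right { 2305/4096, 1153/2048, 577/1024, 289/512, 145/256, 73/128, 37/64, 19/32, 5/8, 3/4, 1 } → simplest 4609/8192
brbrrbrrrrrrrrr: Left { 0, 1/2, 9/16 }, Right { 4609/8192, 2305/4096, 1153/2048, 577/1024, 289/512, 145/256, 73/128, 37/64, 19/32, 5/8, 3/4, 1 } → simplest 9217/16384

9217/16384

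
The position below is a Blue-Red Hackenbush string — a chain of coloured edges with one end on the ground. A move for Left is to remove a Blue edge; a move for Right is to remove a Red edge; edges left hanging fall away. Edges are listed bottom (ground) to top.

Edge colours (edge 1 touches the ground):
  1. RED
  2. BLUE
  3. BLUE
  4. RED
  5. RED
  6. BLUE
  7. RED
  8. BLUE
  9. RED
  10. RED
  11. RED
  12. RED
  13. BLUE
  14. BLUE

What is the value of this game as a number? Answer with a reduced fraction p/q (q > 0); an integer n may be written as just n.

-3449/8192

v(R) = { ∅ | 0 } — -1
v(RB) = { -1 | 0 } — -1/2
v(RBB) = { -1,-1/2 | 0 } — -1/4
v(RBBR) = { -1,-1/2 | -1/4,0 } — -3/8
v(RBBRR) = { -1,-1/2 | -3/8,-1/4,0 } — -7/16
v(RBBRRB) = { -1,-1/2,-7/16 | -3/8,-1/4,0 } — -13/32
v(RBBRRBR) = { -1,-1/2,-7/16 | -13/32,-3/8,-1/4,0 } — -27/64
v(RBBRRBRB) = { -1,-1/2,-7/16,-27/64 | -13/32,-3/8,-1/4,0 } — -53/128
v(RBBRRBRBR) = { -1,-1/2,-7/16,-27/64 | -53/128,-13/32,-3/8,-1/4,0 } — -107/256
v(RBBRRBRBRR) = { -1,-1/2,-7/16,-27/64 | -107/256,-53/128,-13/32,-3/8,-1/4,0 } — -215/512
v(RBBRRBRBRRR) = { -1,-1/2,-7/16,-27/64 | -215/512,-107/256,-53/128,-13/32,-3/8,-1/4,0 } — -431/1024
v(RBBRRBRBRRRR) = { -1,-1/2,-7/16,-27/64 | -431/1024,-215/512,-107/256,-53/128,-13/32,-3/8,-1/4,0 } — -863/2048
v(RBBRRBRBRRRRB) = { -1,-1/2,-7/16,-27/64,-863/2048 | -431/1024,-215/512,-107/256,-53/128,-13/32,-3/8,-1/4,0 } — -1725/4096
v(RBBRRBRBRRRRBB) = { -1,-1/2,-7/16,-27/64,-863/2048,-1725/4096 | -431/1024,-215/512,-107/256,-53/128,-13/32,-3/8,-1/4,0 } — -3449/8192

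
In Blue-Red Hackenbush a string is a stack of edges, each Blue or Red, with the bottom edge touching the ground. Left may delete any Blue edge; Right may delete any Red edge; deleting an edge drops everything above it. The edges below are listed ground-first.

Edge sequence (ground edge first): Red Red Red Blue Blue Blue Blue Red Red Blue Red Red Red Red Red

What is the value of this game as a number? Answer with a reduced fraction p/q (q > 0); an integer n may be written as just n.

1 of 15 · R · max L −∞ · min R 0 = -1
2 of 15 · RR · max L −∞ · min R -1 = -2
3 of 15 · RRR · max L −∞ · min R -2 = -3
4 of 15 · RRRB · max L -3 · min R -2 = -5/2
5 of 15 · RRRBB · max L -5/2 · min R -2 = -9/4
6 of 15 · RRRBBB · max L -9/4 · min R -2 = -17/8
7 of 15 · RRRBBBB · max L -17/8 · min R -2 = -33/16
8 of 15 · RRRBBBBR · max L -17/8 · min R -33/16 = -67/32
9 of 15 · RRRBBBBRR · max L -17/8 · min R -67/32 = -135/64
10 of 15 · RRRBBBBRRB · max L -135/64 · min R -67/32 = -269/128
11 of 15 · RRRBBBBRRBR · max L -135/64 · min R -269/128 = -539/256
12 of 15 · RRRBBBBRRBRR · max L -135/64 · min R -539/256 = -1079/512
13 of 15 · RRRBBBBRRBRRR · max L -135/64 · min R -1079/512 = -2159/1024
14 of 15 · RRRBBBBRRBRRRR · max L -135/64 · min R -2159/1024 = -4319/2048
15 of 15 · RRRBBBBRRBRRRRR · max L -135/64 · min R -4319/2048 = -8639/4096

-8639/4096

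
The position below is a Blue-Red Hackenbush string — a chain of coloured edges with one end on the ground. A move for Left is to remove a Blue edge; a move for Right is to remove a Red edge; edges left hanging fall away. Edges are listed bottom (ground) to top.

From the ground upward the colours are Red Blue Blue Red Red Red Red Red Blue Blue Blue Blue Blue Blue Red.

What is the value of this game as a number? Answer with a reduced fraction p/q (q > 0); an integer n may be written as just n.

1 of 15 · R · max L −∞ · min R 0 gives -1
2 of 15 · RB · max L -1 · min R 0 gives -1/2
3 of 15 · RBB · max L -1/2 · min R 0 gives -1/4
4 of 15 · RBBR · max L -1/2 · min R -1/4 gives -3/8
5 of 15 · RBBRR · max L -1/2 · min R -3/8 gives -7/16
6 of 15 · RBBRRR · max L -1/2 · min R -7/16 gives -15/32
7 of 15 · RBBRRRR · max L -1/2 · min R -15/32 gives -31/64
8 of 15 · RBBRRRRR · max L -1/2 · min R -31/64 gives -63/128
9 of 15 · RBBRRRRRB · max L -63/128 · min R -31/64 gives -125/256
10 of 15 · RBBRRRRRBB · max L -125/256 · min R -31/64 gives -249/512
11 of 15 · RBBRRRRRBBB · max L -249/512 · min R -31/64 gives -497/1024
12 of 15 · RBBRRRRRBBBB · max L -497/1024 · min R -31/64 gives -993/2048
13 of 15 · RBBRRRRRBBBBB · max L -993/2048 · min R -31/64 gives -1985/4096
14 of 15 · RBBRRRRRBBBBBB · max L -1985/4096 · min R -31/64 gives -3969/8192
15 of 15 · RBBRRRRRBBBBBBR · max L -1985/4096 · min R -3969/8192 gives -7939/16384

-7939/16384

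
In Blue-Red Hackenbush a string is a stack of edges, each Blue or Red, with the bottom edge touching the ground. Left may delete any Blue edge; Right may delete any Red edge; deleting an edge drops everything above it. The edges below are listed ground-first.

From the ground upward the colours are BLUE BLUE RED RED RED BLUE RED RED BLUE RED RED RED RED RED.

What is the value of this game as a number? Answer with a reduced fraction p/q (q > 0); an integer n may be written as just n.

4673/4096

g(B) = { 0 | — } — 1
g(BB) = { 0; 1 | — } — 2
g(BBR) = { 0; 1 | 2 } — 3/2
g(BBRR) = { 0; 1 | 3/2; 2 } — 5/4
g(BBRRR) = { 0; 1 | 5/4; 3/2; 2 } — 9/8
g(BBRRRB) = { 0; 1; 9/8 | 5/4; 3/2; 2 } — 19/16
g(BBRRRBR) = { 0; 1; 9/8 | 19/16; 5/4; 3/2; 2 } — 37/32
g(BBRRRBRR) = { 0; 1; 9/8 | 37/32; 19/16; 5/4; 3/2; 2 } — 73/64
g(BBRRRBRRB) = { 0; 1; 9/8; 73/64 | 37/32; 19/16; 5/4; 3/2; 2 } — 147/128
g(BBRRRBRRBR) = { 0; 1; 9/8; 73/64 | 147/128; 37/32; 19/16; 5/4; 3/2; 2 } — 293/256
g(BBRRRBRRBRR) = { 0; 1; 9/8; 73/64 | 293/256; 147/128; 37/32; 19/16; 5/4; 3/2; 2 } — 585/512
g(BBRRRBRRBRRR) = { 0; 1; 9/8; 73/64 | 585/512; 293/256; 147/128; 37/32; 19/16; 5/4; 3/2; 2 } — 1169/1024
g(BBRRRBRRBRRRR) = { 0; 1; 9/8; 73/64 | 1169/1024; 585/512; 293/256; 147/128; 37/32; 19/16; 5/4; 3/2; 2 } — 2337/2048
g(BBRRRBRRBRRRRR) = { 0; 1; 9/8; 73/64 | 2337/2048; 1169/1024; 585/512; 293/256; 147/128; 37/32; 19/16; 5/4; 3/2; 2 } — 4673/4096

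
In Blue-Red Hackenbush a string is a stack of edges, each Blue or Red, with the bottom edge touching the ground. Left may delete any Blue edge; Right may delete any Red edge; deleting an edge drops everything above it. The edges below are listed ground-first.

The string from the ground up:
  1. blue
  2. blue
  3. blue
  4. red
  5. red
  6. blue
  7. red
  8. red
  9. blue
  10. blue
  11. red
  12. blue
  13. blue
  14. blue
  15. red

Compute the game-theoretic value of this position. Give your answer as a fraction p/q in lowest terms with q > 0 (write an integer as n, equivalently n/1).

Build value(s[:k]) for k = 1..15, string s = blue blue blue red red blue red red blue blue red blue blue blue red.
step 1: add blue to get b; options L={ 0 } R={ none } so 1
step 2: add blue to get bb; options L={ 0,1 } R={ none } so 2
step 3: add blue to get bbb; options L={ 0,1,2 } R={ none } so 3
step 4: add red to get bbbr; options L={ 0,1,2 } R={ 3 } so 5/2
step 5: add red to get bbbrr; options L={ 0,1,2 } R={ 5/2,3 } so 9/4
step 6: add blue to get bbbrrb; options L={ 0,1,2,9/4 } R={ 5/2,3 } so 19/8
step 7: add red to get bbbrrbr; options L={ 0,1,2,9/4 } R={ 19/8,5/2,3 } so 37/16
step 8: add red to get bbbrrbrr; options L={ 0,1,2,9/4 } R={ 37/16,19/8,5/2,3 } so 73/32
step 9: add blue to get bbbrrbrrb; options L={ 0,1,2,9/4,73/32 } R={ 37/16,19/8,5/2,3 } so 147/64
step 10: add blue to get bbbrrbrrbb; options L={ 0,1,2,9/4,73/32,147/64 } R={ 37/16,19/8,5/2,3 } so 295/128
step 11: add red to get bbbrrbrrbbr; options L={ 0,1,2,9/4,73/32,147/64 } R={ 295/128,37/16,19/8,5/2,3 } so 589/256
step 12: add blue to get bbbrrbrrbbrb; options L={ 0,1,2,9/4,73/32,147/64,589/256 } R={ 295/128,37/16,19/8,5/2,3 } so 1179/512
step 13: add blue to get bbbrrbrrbbrbb; options L={ 0,1,2,9/4,73/32,147/64,589/256,1179/512 } R={ 295/128,37/16,19/8,5/2,3 } so 2359/1024
step 14: add blue to get bbbrrbrrbbrbbb; options L={ 0,1,2,9/4,73/32,147/64,589/256,1179/512,2359/1024 } R={ 295/128,37/16,19/8,5/2,3 } so 4719/2048
step 15: add red to get bbbrrbrrbbrbbbr; options L={ 0,1,2,9/4,73/32,147/64,589/256,1179/512,2359/1024 } R={ 4719/2048,295/128,37/16,19/8,5/2,3 } so 9437/4096

9437/4096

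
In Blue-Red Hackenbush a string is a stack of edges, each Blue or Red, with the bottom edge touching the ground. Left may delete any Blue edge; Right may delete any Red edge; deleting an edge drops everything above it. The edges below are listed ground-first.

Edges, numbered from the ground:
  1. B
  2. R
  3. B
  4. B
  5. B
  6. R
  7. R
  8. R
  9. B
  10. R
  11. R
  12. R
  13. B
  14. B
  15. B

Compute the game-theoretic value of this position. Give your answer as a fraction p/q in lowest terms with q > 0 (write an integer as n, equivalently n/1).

1 of 15 · B · max L 0 · min R +∞ — 1
2 of 15 · BR · max L 0 · min R 1 — 1/2
3 of 15 · BRB · max L 1/2 · min R 1 — 3/4
4 of 15 · BRBB · max L 3/4 · min R 1 — 7/8
5 of 15 · BRBBB · max L 7/8 · min R 1 — 15/16
6 of 15 · BRBBBR · max L 7/8 · min R 15/16 — 29/32
7 of 15 · BRBBBRR · max L 7/8 · min R 29/32 — 57/64
8 of 15 · BRBBBRRR · max L 7/8 · min R 57/64 — 113/128
9 of 15 · BRBBBRRRB · max L 113/128 · min R 57/64 — 227/256
10 of 15 · BRBBBRRRBR · max L 113/128 · min R 227/256 — 453/512
11 of 15 · BRBBBRRRBRR · max L 113/128 · min R 453/512 — 905/1024
12 of 15 · BRBBBRRRBRRR · max L 113/128 · min R 905/1024 — 1809/2048
13 of 15 · BRBBBRRRBRRRB · max L 1809/2048 · min R 905/1024 — 3619/4096
14 of 15 · BRBBBRRRBRRRBB · max L 3619/4096 · min R 905/1024 — 7239/8192
15 of 15 · BRBBBRRRBRRRBBB · max L 7239/8192 · min R 905/1024 — 14479/16384

14479/16384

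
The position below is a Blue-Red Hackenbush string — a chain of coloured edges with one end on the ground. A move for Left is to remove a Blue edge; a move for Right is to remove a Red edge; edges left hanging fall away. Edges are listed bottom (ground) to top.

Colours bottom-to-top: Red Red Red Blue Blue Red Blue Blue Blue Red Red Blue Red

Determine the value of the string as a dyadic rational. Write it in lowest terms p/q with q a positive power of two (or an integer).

1 of 13 · R · max L −∞ · min R 0 → -1
2 of 13 · RR · max L −∞ · min R -1 → -2
3 of 13 · RRR · max L −∞ · min R -2 → -3
4 of 13 · RRRB · max L -3 · min R -2 → -5/2
5 of 13 · RRRBB · max L -5/2 · min R -2 → -9/4
6 of 13 · RRRBBR · max L -5/2 · min R -9/4 → -19/8
7 of 13 · RRRBBRB · max L -19/8 · min R -9/4 → -37/16
8 of 13 · RRRBBRBB · max L -37/16 · min R -9/4 → -73/32
9 of 13 · RRRBBRBBB · max L -73/32 · min R -9/4 → -145/64
10 of 13 · RRRBBRBBBR · max L -73/32 · min R -145/64 → -291/128
11 of 13 · RRRBBRBBBRR · max L -73/32 · min R -291/128 → -583/256
12 of 13 · RRRBBRBBBRRB · max L -583/256 · min R -291/128 → -1165/512
13 of 13 · RRRBBRBBBRRBR · max L -583/256 · min R -1165/512 → -2331/1024

-2331/1024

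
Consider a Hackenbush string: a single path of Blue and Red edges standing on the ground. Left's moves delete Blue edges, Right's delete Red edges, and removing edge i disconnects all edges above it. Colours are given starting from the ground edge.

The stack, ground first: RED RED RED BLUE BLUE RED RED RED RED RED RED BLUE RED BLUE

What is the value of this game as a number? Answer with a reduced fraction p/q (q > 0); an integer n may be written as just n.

Build value(s[:k]) for k = 1..14, string s = RED RED RED BLUE BLUE RED RED RED RED RED RED BLUE RED BLUE.
value(R) = { (no moves) | 0 } — -1
value(RR) = { (no moves) | -1 0 } — -2
value(RRR) = { (no moves) | -2 -1 0 } — -3
value(RRRB) = { -3 | -2 -1 0 } — -5/2
value(RRRBB) = { -3 -5/2 | -2 -1 0 } — -9/4
value(RRRBBR) = { -3 -5/2 | -9/4 -2 -1 0 } — -19/8
value(RRRBBRR) = { -3 -5/2 | -19/8 -9/4 -2 -1 0 } — -39/16
value(RRRBBRRR) = { -3 -5/2 | -39/16 -19/8 -9/4 -2 -1 0 } — -79/32
value(RRRBBRRRR) = { -3 -5/2 | -79/32 -39/16 -19/8 -9/4 -2 -1 0 } — -159/64
value(RRRBBRRRRR) = { -3 -5/2 | -159/64 -79/32 -39/16 -19/8 -9/4 -2 -1 0 } — -319/128
value(RRRBBRRRRRR) = { -3 -5/2 | -319/128 -159/64 -79/32 -39/16 -19/8 -9/4 -2 -1 0 } — -639/256
value(RRRBBRRRRRRB) = { -3 -5/2 -639/256 | -319/128 -159/64 -79/32 -39/16 -19/8 -9/4 -2 -1 0 } — -1277/512
value(RRRBBRRRRRRBR) = { -3 -5/2 -639/256 | -1277/512 -319/128 -159/64 -79/32 -39/16 -19/8 -9/4 -2 -1 0 } — -2555/1024
value(RRRBBRRRRRRBRB) = { -3 -5/2 -639/256 -2555/1024 | -1277/512 -319/128 -159/64 -79/32 -39/16 -19/8 -9/4 -2 -1 0 } — -5109/2048

-5109/2048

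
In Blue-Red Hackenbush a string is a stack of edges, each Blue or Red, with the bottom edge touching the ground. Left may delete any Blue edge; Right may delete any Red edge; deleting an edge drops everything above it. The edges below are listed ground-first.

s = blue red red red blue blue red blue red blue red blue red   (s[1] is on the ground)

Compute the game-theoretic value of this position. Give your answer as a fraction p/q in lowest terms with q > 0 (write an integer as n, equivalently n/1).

853/4096

Prefix values for blue red red red blue blue red blue red blue red blue red via {L|R} + simplicity:
step 1: add blue to get b; options L={ 0 } R={ — } = 1
step 2: add red to get br; options L={ 0 } R={ 1 } = 1/2
step 3: add red to get brr; options L={ 0 } R={ 1/2,1 } = 1/4
step 4: add red to get brrr; options L={ 0 } R={ 1/4,1/2,1 } = 1/8
step 5: add blue to get brrrb; options L={ 0,1/8 } R={ 1/4,1/2,1 } = 3/16
step 6: add blue to get brrrbb; options L={ 0,1/8,3/16 } R={ 1/4,1/2,1 } = 7/32
step 7: add red to get brrrbbr; options L={ 0,1/8,3/16 } R={ 7/32,1/4,1/2,1 } = 13/64
step 8: add blue to get brrrbbrb; options L={ 0,1/8,3/16,13/64 } R={ 7/32,1/4,1/2,1 } = 27/128
step 9: add red to get brrrbbrbr; options L={ 0,1/8,3/16,13/64 } R={ 27/128,7/32,1/4,1/2,1 } = 53/256
step 10: add blue to get brrrbbrbrb; options L={ 0,1/8,3/16,13/64,53/256 } R={ 27/128,7/32,1/4,1/2,1 } = 107/512
step 11: add red to get brrrbbrbrbr; options L={ 0,1/8,3/16,13/64,53/256 } R={ 107/512,27/128,7/32,1/4,1/2,1 } = 213/1024
step 12: add blue to get brrrbbrbrbrb; options L={ 0,1/8,3/16,13/64,53/256,213/1024 } R={ 107/512,27/128,7/32,1/4,1/2,1 } = 427/2048
step 13: add red to get brrrbbrbrbrbr; options L={ 0,1/8,3/16,13/64,53/256,213/1024 } R={ 427/2048,107/512,27/128,7/32,1/4,1/2,1 } = 853/4096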